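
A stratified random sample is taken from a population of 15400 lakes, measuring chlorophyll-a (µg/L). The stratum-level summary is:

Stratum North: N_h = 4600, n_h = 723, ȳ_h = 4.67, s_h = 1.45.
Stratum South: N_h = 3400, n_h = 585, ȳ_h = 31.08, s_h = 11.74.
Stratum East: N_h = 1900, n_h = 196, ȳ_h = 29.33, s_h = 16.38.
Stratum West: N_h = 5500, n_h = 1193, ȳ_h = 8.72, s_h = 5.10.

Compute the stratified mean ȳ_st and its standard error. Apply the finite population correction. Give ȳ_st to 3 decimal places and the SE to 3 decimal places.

ȳ_st = Σ W_h ȳ_h = (4600·4.67 + 3400·31.08 + 1900·29.33 + 5500·8.72)/15400 = 14.98968
V̂(ȳ_st) = Σ W_h² (1 − n_h/N_h) s_h²/n_h, with W_h = N_h/N and N = 15400:
  stratum North: (4600/15400)²·(1 − 723/4600)·1.45²/723 = 0.00021868
  stratum South: (3400/15400)²·(1 − 585/3400)·11.74²/585 = 0.00950815
  stratum East: (1900/15400)²·(1 − 196/1900)·16.38²/196 = 0.0186876
  stratum West: (5500/15400)²·(1 − 1193/5500)·5.10²/1193 = 0.00217769
V̂(ȳ_st) = 0.0305921
SE(ȳ_st) = √0.0305921 = 0.174906

ȳ_st ≈ 14.990, SE ≈ 0.175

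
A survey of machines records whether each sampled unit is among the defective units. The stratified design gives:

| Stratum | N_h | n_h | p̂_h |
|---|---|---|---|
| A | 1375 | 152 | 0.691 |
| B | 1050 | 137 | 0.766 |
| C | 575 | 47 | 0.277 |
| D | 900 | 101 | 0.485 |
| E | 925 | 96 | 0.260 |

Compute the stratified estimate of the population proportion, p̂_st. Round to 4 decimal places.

p̂_st ≈ 0.5369

N = 4825; stratum weights W_h = N_h/N.
p̂_st = Σ W_h p̂_h = (1375·0.691 + 1050·0.766 + 575·0.277 + 900·0.485 + 925·0.260)/4825 = 0.53693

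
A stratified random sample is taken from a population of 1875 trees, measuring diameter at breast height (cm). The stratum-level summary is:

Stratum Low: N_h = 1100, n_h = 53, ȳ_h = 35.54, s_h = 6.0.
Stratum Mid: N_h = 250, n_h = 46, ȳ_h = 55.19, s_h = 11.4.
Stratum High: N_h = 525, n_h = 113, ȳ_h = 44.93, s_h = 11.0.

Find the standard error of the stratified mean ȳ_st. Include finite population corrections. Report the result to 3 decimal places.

SE(ȳ_st) ≈ 0.574

V̂(ȳ_st) = Σ W_h² (1 − n_h/N_h) s_h²/n_h, with W_h = N_h/N and N = 1875:
  stratum Low: (1100/1875)²·(1 − 53/1100)·6.0²/53 = 0.222517
  stratum Mid: (250/1875)²·(1 − 46/250)·11.4²/46 = 0.0409845
  stratum High: (525/1875)²·(1 − 113/525)·11.0²/113 = 0.0658811
V̂(ȳ_st) = 0.329383
SE(ȳ_st) = √0.329383 = 0.573919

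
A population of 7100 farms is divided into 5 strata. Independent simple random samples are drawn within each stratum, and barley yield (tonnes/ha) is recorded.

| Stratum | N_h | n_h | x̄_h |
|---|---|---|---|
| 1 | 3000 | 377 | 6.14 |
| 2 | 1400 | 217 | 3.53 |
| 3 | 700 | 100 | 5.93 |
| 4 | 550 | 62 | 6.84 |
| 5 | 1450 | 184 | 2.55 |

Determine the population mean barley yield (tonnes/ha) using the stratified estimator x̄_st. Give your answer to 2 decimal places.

N = Σ N_h = 7100. Stratum weights W_h = N_h/N.
x̄_st = (3000·6.14 + 1400·3.53 + 700·5.93 + 550·6.84 + 1450·2.55) / 7100 = 4.9257

x̄_st ≈ 4.93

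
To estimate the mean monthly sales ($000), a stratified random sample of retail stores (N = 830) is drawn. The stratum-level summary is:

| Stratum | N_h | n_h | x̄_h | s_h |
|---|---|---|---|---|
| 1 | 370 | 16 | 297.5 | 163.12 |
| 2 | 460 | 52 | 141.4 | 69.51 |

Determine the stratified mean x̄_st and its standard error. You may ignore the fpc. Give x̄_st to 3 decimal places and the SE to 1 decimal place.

x̄_st = Σ W_h x̄_h = (370·297.5 + 460·141.4)/830 = 210.98675
V̂(x̄_st) = Σ W_h² s_h²/n_h, with W_h = N_h/N and N = 830:
  stratum 1: (370/830)²·163.12²/16 = 330.477
  stratum 2: (460/830)²·69.51²/52 = 28.5398
V̂(x̄_st) = 359.017
SE(x̄_st) = √359.017 = 18.9477

x̄_st ≈ 210.987, SE ≈ 18.9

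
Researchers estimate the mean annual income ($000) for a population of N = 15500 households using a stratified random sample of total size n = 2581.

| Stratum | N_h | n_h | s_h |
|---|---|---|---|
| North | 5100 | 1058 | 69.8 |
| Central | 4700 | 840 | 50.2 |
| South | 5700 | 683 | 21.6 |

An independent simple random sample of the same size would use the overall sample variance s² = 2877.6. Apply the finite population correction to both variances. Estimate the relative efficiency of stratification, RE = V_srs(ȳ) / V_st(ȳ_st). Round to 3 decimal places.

V̂(ȳ_st) = Σ W_h² (1 − n_h/N_h) s_h²/n_h, with W_h = N_h/N and N = 15500:
  stratum North: (5100/15500)²·(1 − 1058/5100)·69.8²/1058 = 0.395119
  stratum Central: (4700/15500)²·(1 − 840/4700)·50.2²/840 = 0.226543
  stratum South: (5700/15500)²·(1 − 683/5700)·21.6²/683 = 0.0813097
V_st = 0.702972
V_srs = (1 − 2581/15500)·2877.6/2581 = 0.929265
Relative efficiency = V_srs / V_st = 0.929265/0.702972 = 1.3219

RE ≈ 1.322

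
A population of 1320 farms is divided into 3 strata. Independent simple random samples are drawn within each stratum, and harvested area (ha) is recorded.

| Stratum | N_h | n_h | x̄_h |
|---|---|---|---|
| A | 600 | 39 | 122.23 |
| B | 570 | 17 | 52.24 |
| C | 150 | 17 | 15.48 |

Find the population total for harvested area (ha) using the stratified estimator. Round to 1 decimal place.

τ̂_st ≈ 105436.8

τ̂_st = Σ N_h x̄_h = 600·122.23 + 570·52.24 + 150·15.48 = 105436.8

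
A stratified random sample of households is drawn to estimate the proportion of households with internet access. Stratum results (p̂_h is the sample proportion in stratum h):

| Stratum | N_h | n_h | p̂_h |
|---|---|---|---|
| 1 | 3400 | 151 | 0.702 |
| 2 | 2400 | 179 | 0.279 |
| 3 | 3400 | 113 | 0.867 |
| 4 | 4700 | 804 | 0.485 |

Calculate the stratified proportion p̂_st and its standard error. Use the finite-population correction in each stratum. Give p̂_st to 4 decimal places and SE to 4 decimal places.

p̂_st ≈ 0.5959, SE ≈ 0.0141

N = 13900; stratum weights W_h = N_h/N.
p̂_st = Σ W_h p̂_h = (3400·0.702 + 2400·0.279 + 3400·0.867 + 4700·0.485)/13900 = 0.59595
V̂(p̂_st) = Σ W_h² (1 − n_h/N_h) p̂_h(1−p̂_h)/(n_h−1):
  stratum 1: (3400/13900)²·(1 − 151/3400)·0.702·0.298/150 = 7.97372e-05
  stratum 2: (2400/13900)²·(1 − 179/2400)·0.279·0.721/178 = 3.11781e-05
  stratum 3: (3400/13900)²·(1 − 113/3400)·0.867·0.133/112 = 5.95527e-05
  stratum 4: (4700/13900)²·(1 − 804/4700)·0.485·0.515/803 = 2.94795e-05
V̂(p̂_st) = 0.000199948; SE = √V̂ = 0.0141403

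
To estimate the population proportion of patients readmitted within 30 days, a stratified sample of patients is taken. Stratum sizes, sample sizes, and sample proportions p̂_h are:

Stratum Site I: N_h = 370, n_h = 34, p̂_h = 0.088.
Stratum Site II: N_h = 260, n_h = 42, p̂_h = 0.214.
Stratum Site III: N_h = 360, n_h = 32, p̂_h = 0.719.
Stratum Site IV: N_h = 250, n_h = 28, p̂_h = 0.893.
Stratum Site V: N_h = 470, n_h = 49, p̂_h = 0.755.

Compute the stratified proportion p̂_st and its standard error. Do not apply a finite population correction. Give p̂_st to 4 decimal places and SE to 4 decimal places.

p̂_st ≈ 0.5410, SE ≈ 0.0294

N = 1710; stratum weights W_h = N_h/N.
p̂_st = Σ W_h p̂_h = (370·0.088 + 260·0.214 + 360·0.719 + 250·0.893 + 470·0.755)/1710 = 0.54102
V̂(p̂_st) = Σ W_h² p̂_h(1−p̂_h)/(n_h−1):
  stratum Site I: (370/1710)²·0.088·0.912/33 = 0.000113861
  stratum Site II: (260/1710)²·0.214·0.786/41 = 9.48434e-05
  stratum Site III: (360/1710)²·0.719·0.281/31 = 0.000288859
  stratum Site IV: (250/1710)²·0.893·0.107/27 = 7.56413e-05
  stratum Site V: (470/1710)²·0.755·0.245/48 = 0.000291122
V̂(p̂_st) = 0.000864327; SE = √V̂ = 0.0293994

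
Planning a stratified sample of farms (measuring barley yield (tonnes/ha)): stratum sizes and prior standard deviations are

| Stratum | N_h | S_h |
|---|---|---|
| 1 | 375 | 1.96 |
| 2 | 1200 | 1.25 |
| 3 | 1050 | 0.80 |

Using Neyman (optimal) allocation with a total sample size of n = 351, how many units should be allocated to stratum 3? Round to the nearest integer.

Neyman allocation: n_h = n · N_h S_h / Σ N_i S_i, with n = 351.
  stratum 1: N_h·S_h = 375·1.96 = 735.00
  stratum 2: N_h·S_h = 1200·1.25 = 1500.00
  stratum 3: N_h·S_h = 1050·0.80 = 840.00
Σ N_h S_h = 3075.00
n for stratum 3 = 351·840.00/3075.00 = 95.883 → 96

96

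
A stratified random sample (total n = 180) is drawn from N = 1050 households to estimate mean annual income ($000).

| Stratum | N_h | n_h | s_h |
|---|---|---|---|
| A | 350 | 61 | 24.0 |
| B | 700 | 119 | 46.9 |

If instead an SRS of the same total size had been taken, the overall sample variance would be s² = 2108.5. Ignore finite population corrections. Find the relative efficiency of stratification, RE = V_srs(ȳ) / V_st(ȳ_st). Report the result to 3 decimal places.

V̂(ȳ_st) = Σ W_h² s_h²/n_h, with W_h = N_h/N and N = 1050:
  stratum A: (350/1050)²·24.0²/61 = 1.04918
  stratum B: (700/1050)²·46.9²/119 = 8.21516
V_st = 9.26434
V_srs = s²/n = 2108.5/180 = 11.7139
Relative efficiency = V_srs / V_st = 11.7139/9.26434 = 1.2644

RE ≈ 1.264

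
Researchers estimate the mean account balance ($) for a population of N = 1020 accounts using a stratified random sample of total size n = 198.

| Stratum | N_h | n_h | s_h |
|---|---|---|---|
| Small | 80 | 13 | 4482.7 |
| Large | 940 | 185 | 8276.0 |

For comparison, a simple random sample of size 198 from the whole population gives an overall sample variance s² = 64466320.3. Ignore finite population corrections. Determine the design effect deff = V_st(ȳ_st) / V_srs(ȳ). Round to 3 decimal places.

deff ≈ 0.995

V̂(ȳ_st) = Σ W_h² s_h²/n_h, with W_h = N_h/N and N = 1020:
  stratum Small: (80/1020)²·4482.7²/13 = 9508.58
  stratum Large: (940/1020)²·8276.0²/185 = 314430
V_st = 323939
V_srs = s²/n = 64466320.3/198 = 325587
deff = V_st / V_srs = 323939/325587 = 0.9949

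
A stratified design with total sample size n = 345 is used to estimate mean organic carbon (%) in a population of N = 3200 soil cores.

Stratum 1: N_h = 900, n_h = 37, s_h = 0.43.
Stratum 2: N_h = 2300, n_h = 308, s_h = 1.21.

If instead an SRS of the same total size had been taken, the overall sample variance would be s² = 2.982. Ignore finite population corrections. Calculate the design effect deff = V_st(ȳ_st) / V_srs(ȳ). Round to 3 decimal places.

deff ≈ 0.330

V̂(ȳ_st) = Σ W_h² s_h²/n_h, with W_h = N_h/N and N = 3200:
  stratum 1: (900/3200)²·0.43²/37 = 0.000395294
  stratum 2: (2300/3200)²·1.21²/308 = 0.0024557
V_st = 0.002851
V_srs = s²/n = 2.982/345 = 0.00864348
deff = V_st / V_srs = 0.002851/0.00864348 = 0.3298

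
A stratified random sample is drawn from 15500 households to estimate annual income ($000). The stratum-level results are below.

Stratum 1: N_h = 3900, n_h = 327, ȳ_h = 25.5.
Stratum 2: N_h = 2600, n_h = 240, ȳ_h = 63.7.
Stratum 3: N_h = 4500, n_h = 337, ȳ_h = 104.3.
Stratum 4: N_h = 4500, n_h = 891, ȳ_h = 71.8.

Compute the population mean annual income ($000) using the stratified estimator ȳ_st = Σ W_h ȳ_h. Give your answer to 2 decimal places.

ȳ_st ≈ 68.23

N = Σ N_h = 15500. Stratum weights W_h = N_h/N.
ȳ_st = (3900·25.5 + 2600·63.7 + 4500·104.3 + 4500·71.8) / 15500 = 68.2271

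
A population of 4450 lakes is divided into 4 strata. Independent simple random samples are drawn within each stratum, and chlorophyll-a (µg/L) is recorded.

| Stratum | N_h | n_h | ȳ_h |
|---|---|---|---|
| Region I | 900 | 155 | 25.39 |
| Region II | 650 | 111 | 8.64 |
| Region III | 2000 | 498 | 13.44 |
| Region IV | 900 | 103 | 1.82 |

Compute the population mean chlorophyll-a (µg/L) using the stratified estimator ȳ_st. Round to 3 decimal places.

N = Σ N_h = 4450. Stratum weights W_h = N_h/N.
ȳ_st = (900·25.39 + 650·8.64 + 2000·13.44 + 900·1.82) / 4450 = 12.80562

ȳ_st ≈ 12.806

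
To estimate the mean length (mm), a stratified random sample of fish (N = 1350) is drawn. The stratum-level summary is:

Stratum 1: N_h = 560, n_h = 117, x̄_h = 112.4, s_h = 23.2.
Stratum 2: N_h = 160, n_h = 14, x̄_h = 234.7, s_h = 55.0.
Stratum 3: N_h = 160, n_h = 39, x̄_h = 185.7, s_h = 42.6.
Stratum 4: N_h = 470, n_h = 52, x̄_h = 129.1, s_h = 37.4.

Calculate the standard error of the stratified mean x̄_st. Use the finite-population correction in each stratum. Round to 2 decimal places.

V̂(x̄_st) = Σ W_h² (1 − n_h/N_h) s_h²/n_h, with W_h = N_h/N and N = 1350:
  stratum 1: (560/1350)²·(1 − 117/560)·23.2²/117 = 0.626202
  stratum 2: (160/1350)²·(1 − 14/160)·55.0²/14 = 2.76951
  stratum 3: (160/1350)²·(1 − 39/160)·42.6²/39 = 0.494302
  stratum 4: (470/1350)²·(1 − 52/470)·37.4²/52 = 2.89966
V̂(x̄_st) = 6.78967
SE(x̄_st) = √6.78967 = 2.6057

SE(x̄_st) ≈ 2.61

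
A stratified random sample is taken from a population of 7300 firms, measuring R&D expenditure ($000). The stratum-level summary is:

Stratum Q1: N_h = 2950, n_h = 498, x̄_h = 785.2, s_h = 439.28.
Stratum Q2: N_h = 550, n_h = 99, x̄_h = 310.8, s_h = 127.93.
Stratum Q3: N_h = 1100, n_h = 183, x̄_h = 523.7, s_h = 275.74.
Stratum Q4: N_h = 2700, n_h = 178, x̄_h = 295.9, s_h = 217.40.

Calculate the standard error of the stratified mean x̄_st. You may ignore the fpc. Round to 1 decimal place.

SE(x̄_st) ≈ 10.5

V̂(x̄_st) = Σ W_h² s_h²/n_h, with W_h = N_h/N and N = 7300:
  stratum Q1: (2950/7300)²·439.28²/498 = 63.2779
  stratum Q2: (550/7300)²·127.93²/99 = 0.938403
  stratum Q3: (1100/7300)²·275.74²/183 = 9.43383
  stratum Q4: (2700/7300)²·217.40²/178 = 36.3229
V̂(x̄_st) = 109.973
SE(x̄_st) = √109.973 = 10.4868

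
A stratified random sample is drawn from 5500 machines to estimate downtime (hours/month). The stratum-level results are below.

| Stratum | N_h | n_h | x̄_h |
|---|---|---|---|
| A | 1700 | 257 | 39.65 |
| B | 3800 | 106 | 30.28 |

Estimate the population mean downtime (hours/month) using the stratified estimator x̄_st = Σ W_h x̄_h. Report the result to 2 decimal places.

N = Σ N_h = 5500. Stratum weights W_h = N_h/N.
x̄_st = (1700·39.65 + 3800·30.28) / 5500 = 33.1762

x̄_st ≈ 33.18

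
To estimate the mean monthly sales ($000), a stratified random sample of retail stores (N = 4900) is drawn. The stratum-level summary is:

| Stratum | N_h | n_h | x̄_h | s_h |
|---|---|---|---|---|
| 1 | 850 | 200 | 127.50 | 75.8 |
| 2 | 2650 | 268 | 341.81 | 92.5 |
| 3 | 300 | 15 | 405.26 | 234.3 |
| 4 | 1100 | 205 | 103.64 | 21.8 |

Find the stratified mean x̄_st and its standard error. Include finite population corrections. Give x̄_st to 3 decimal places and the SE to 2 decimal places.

x̄_st ≈ 255.052, SE ≈ 4.71

x̄_st = Σ W_h x̄_h = (850·127.50 + 2650·341.81 + 300·405.26 + 1100·103.64)/4900 = 255.05173
V̂(x̄_st) = Σ W_h² (1 − n_h/N_h) s_h²/n_h, with W_h = N_h/N and N = 4900:
  stratum 1: (850/4900)²·(1 − 200/850)·75.8²/200 = 0.661072
  stratum 2: (2650/4900)²·(1 − 268/2650)·92.5²/268 = 8.39352
  stratum 3: (300/4900)²·(1 − 15/300)·234.3²/15 = 13.0325
  stratum 4: (1100/4900)²·(1 − 205/1100)·21.8²/205 = 0.0950567
V̂(x̄_st) = 22.1821
SE(x̄_st) = √22.1821 = 4.70979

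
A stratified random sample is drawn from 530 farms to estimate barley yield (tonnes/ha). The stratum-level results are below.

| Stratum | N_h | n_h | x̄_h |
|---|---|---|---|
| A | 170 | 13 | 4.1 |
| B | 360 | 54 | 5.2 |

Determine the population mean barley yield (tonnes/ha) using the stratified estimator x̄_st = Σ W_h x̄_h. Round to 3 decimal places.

N = Σ N_h = 530. Stratum weights W_h = N_h/N.
x̄_st = (170·4.1 + 360·5.2) / 530 = 4.84717

x̄_st ≈ 4.847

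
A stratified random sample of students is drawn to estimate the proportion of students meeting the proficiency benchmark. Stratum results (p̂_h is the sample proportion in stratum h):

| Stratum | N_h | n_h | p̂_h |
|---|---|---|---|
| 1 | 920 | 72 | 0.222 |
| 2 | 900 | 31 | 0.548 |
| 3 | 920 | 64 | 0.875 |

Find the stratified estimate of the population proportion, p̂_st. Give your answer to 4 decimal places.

N = 2740; stratum weights W_h = N_h/N.
p̂_st = Σ W_h p̂_h = (920·0.222 + 900·0.548 + 920·0.875)/2740 = 0.54834

p̂_st ≈ 0.5483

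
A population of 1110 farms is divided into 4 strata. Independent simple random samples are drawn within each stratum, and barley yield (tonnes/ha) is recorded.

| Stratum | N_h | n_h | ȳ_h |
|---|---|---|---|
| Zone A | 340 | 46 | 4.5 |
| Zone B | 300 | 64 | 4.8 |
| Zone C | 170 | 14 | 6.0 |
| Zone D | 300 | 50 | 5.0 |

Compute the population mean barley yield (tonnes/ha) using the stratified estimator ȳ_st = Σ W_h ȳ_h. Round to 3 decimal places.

N = Σ N_h = 1110. Stratum weights W_h = N_h/N.
ȳ_st = (340·4.5 + 300·4.8 + 170·6.0 + 300·5.0) / 1110 = 4.94595

ȳ_st ≈ 4.946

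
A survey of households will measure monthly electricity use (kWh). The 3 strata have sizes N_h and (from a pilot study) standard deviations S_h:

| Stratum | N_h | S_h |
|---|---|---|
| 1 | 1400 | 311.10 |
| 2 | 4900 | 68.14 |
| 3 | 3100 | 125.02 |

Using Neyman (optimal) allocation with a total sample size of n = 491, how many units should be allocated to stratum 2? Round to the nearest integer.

142

Neyman allocation: n_h = n · N_h S_h / Σ N_i S_i, with n = 491.
  stratum 1: N_h·S_h = 1400·311.10 = 435540.00
  stratum 2: N_h·S_h = 4900·68.14 = 333886.00
  stratum 3: N_h·S_h = 3100·125.02 = 387562.00
Σ N_h S_h = 1156988.00
n for stratum 2 = 491·333886.00/1156988.00 = 141.694 → 142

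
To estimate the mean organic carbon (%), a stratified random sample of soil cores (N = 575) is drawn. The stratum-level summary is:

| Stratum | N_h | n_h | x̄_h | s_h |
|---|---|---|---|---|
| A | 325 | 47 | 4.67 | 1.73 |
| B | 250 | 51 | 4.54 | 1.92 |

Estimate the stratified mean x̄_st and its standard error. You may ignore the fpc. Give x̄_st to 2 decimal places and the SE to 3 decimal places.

x̄_st ≈ 4.61, SE ≈ 0.184

x̄_st = Σ W_h x̄_h = (325·4.67 + 250·4.54)/575 = 4.61348
V̂(x̄_st) = Σ W_h² s_h²/n_h, with W_h = N_h/N and N = 575:
  stratum A: (325/575)²·1.73²/47 = 0.0203435
  stratum B: (250/575)²·1.92²/51 = 0.013664
V̂(x̄_st) = 0.0340074
SE(x̄_st) = √0.0340074 = 0.184411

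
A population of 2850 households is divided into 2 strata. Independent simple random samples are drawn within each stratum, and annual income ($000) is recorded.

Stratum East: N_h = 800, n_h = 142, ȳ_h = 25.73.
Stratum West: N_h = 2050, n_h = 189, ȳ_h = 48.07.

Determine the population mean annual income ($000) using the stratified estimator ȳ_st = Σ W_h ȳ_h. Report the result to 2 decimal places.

N = Σ N_h = 2850. Stratum weights W_h = N_h/N.
ȳ_st = (800·25.73 + 2050·48.07) / 2850 = 41.7991

ȳ_st ≈ 41.80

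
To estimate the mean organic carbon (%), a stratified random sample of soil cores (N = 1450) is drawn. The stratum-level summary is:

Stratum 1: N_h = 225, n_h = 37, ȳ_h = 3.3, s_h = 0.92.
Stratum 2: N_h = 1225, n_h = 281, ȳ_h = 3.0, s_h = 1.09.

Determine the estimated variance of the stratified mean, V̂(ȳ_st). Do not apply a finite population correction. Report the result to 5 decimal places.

V̂(ȳ_st) ≈ 0.00357

V̂(ȳ_st) = Σ W_h² s_h²/n_h, with W_h = N_h/N and N = 1450:
  stratum 1: (225/1450)²·0.92²/37 = 0.000550811
  stratum 2: (1225/1450)²·1.09²/281 = 0.00301775
V̂(ȳ_st) = 0.00356856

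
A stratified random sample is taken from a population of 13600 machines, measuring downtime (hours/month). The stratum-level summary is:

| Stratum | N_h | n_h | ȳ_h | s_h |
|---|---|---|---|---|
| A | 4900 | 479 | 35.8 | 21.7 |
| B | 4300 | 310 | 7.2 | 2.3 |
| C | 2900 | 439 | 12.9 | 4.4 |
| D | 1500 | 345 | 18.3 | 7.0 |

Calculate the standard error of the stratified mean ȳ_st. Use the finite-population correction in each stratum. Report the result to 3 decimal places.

V̂(ȳ_st) = Σ W_h² (1 − n_h/N_h) s_h²/n_h, with W_h = N_h/N and N = 13600:
  stratum A: (4900/13600)²·(1 − 479/4900)·21.7²/479 = 0.115139
  stratum B: (4300/13600)²·(1 − 310/4300)·2.3²/310 = 0.00158291
  stratum C: (2900/13600)²·(1 − 439/2900)·4.4²/439 = 0.00170166
  stratum D: (1500/13600)²·(1 − 345/1500)·7.0²/345 = 0.00133037
V̂(ȳ_st) = 0.119754
SE(ȳ_st) = √0.119754 = 0.346055

SE(ȳ_st) ≈ 0.346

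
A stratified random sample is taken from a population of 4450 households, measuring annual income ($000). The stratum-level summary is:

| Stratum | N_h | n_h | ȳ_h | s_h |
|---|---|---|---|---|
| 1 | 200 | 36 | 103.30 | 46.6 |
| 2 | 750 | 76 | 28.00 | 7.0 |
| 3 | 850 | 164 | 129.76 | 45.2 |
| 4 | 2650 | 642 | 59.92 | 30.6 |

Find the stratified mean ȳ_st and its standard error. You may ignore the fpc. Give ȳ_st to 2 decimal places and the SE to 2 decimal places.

ȳ_st ≈ 69.83, SE ≈ 1.05

ȳ_st = Σ W_h ȳ_h = (200·103.30 + 750·28.00 + 850·129.76 + 2650·59.92)/4450 = 69.83011
V̂(ȳ_st) = Σ W_h² s_h²/n_h, with W_h = N_h/N and N = 4450:
  stratum 1: (200/4450)²·46.6²/36 = 0.121845
  stratum 2: (750/4450)²·7.0²/76 = 0.0183141
  stratum 3: (850/4450)²·45.2²/164 = 0.454518
  stratum 4: (2650/4450)²·30.6²/642 = 0.517225
V̂(ȳ_st) = 1.1119
SE(ȳ_st) = √1.1119 = 1.05447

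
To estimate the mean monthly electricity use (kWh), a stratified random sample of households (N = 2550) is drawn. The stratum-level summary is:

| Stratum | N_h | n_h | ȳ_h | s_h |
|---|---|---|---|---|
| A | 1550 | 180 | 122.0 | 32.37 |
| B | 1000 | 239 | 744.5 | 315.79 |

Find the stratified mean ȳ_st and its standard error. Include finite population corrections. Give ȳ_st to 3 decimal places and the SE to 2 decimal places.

ȳ_st ≈ 366.118, SE ≈ 7.12

ȳ_st = Σ W_h ȳ_h = (1550·122.0 + 1000·744.5)/2550 = 366.11765
V̂(ȳ_st) = Σ W_h² (1 − n_h/N_h) s_h²/n_h, with W_h = N_h/N and N = 2550:
  stratum A: (1550/2550)²·(1 − 180/1550)·32.37²/180 = 1.90101
  stratum B: (1000/2550)²·(1 − 239/1000)·315.79²/239 = 48.8318
V̂(ȳ_st) = 50.7329
SE(ȳ_st) = √50.7329 = 7.1227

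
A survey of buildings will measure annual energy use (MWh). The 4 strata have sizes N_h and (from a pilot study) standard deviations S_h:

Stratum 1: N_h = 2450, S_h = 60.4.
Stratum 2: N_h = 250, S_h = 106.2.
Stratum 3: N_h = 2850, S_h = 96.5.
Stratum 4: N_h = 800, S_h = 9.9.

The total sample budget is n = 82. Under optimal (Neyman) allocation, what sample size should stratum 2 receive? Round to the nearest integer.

5

Neyman allocation: n_h = n · N_h S_h / Σ N_i S_i, with n = 82.
  stratum 1: N_h·S_h = 2450·60.4 = 147980.00
  stratum 2: N_h·S_h = 250·106.2 = 26550.00
  stratum 3: N_h·S_h = 2850·96.5 = 275025.00
  stratum 4: N_h·S_h = 800·9.9 = 7920.00
Σ N_h S_h = 457475.00
n for stratum 2 = 82·26550.00/457475.00 = 4.759 → 5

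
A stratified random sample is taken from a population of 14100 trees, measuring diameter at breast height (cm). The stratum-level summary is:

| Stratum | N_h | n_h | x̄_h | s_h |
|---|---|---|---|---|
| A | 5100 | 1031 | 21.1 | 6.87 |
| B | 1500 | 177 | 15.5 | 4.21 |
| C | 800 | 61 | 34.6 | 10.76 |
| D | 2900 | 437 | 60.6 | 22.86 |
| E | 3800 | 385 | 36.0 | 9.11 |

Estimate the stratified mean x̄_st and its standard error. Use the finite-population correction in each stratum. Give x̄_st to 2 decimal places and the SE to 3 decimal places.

x̄_st ≈ 33.41, SE ≈ 0.262

x̄_st = Σ W_h x̄_h = (5100·21.1 + 1500·15.5 + 800·34.6 + 2900·60.6 + 3800·36.0)/14100 = 33.40993
V̂(x̄_st) = Σ W_h² (1 − n_h/N_h) s_h²/n_h, with W_h = N_h/N and N = 14100:
  stratum A: (5100/14100)²·(1 − 1031/5100)·6.87²/1031 = 0.00477831
  stratum B: (1500/14100)²·(1 − 177/1500)·4.21²/177 = 0.000999548
  stratum C: (800/14100)²·(1 − 61/800)·10.76²/61 = 0.00564405
  stratum D: (2900/14100)²·(1 − 437/2900)·22.86²/437 = 0.0429631
  stratum E: (3800/14100)²·(1 − 385/3800)·9.11²/385 = 0.0140706
V̂(x̄_st) = 0.0684556
SE(x̄_st) = √0.0684556 = 0.26164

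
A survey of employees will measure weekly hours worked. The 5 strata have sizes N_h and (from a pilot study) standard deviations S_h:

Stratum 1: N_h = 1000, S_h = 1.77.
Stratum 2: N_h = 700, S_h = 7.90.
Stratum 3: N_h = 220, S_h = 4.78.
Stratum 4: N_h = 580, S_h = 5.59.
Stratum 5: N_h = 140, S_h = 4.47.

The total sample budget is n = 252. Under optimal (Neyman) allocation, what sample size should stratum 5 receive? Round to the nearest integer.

Neyman allocation: n_h = n · N_h S_h / Σ N_i S_i, with n = 252.
  stratum 1: N_h·S_h = 1000·1.77 = 1770.00
  stratum 2: N_h·S_h = 700·7.90 = 5530.00
  stratum 3: N_h·S_h = 220·4.78 = 1051.60
  stratum 4: N_h·S_h = 580·5.59 = 3242.20
  stratum 5: N_h·S_h = 140·4.47 = 625.80
Σ N_h S_h = 12219.60
n for stratum 5 = 252·625.80/12219.60 = 12.906 → 13

13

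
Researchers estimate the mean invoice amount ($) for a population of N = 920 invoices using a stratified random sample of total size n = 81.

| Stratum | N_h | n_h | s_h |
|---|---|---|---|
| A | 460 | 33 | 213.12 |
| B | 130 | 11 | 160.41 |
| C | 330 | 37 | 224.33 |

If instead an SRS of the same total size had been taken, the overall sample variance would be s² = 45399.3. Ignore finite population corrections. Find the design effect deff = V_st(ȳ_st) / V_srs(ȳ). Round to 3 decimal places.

V̂(ȳ_st) = Σ W_h² s_h²/n_h, with W_h = N_h/N and N = 920:
  stratum A: (460/920)²·213.12²/33 = 344.092
  stratum B: (130/920)²·160.41²/11 = 46.7069
  stratum C: (330/920)²·224.33²/37 = 174.995
V_st = 565.794
V_srs = s²/n = 45399.3/81 = 560.485
deff = V_st / V_srs = 565.794/560.485 = 1.0095

deff ≈ 1.009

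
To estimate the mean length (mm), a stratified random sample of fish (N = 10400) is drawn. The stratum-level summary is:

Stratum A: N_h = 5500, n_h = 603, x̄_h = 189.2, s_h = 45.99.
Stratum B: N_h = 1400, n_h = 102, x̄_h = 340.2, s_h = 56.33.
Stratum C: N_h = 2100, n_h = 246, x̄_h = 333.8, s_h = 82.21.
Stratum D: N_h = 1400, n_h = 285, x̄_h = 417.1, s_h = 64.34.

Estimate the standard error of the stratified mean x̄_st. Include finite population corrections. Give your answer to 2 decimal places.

V̂(x̄_st) = Σ W_h² (1 − n_h/N_h) s_h²/n_h, with W_h = N_h/N and N = 10400:
  stratum A: (5500/10400)²·(1 − 603/5500)·45.99²/603 = 0.873445
  stratum B: (1400/10400)²·(1 − 102/1400)·56.33²/102 = 0.522655
  stratum C: (2100/10400)²·(1 − 246/2100)·82.21²/246 = 0.988955
  stratum D: (1400/10400)²·(1 − 285/1400)·64.34²/285 = 0.20963
V̂(x̄_st) = 2.59469
SE(x̄_st) = √2.59469 = 1.6108

SE(x̄_st) ≈ 1.61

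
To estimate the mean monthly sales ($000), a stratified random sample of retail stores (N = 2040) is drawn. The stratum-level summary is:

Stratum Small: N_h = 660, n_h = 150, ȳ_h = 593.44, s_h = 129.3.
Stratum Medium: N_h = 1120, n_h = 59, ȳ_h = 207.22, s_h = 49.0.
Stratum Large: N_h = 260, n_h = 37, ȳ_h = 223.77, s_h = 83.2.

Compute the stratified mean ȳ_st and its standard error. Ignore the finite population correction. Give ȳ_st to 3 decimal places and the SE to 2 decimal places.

ȳ_st = Σ W_h ȳ_h = (660·593.44 + 1120·207.22 + 260·223.77)/2040 = 334.28284
V̂(ȳ_st) = Σ W_h² s_h²/n_h, with W_h = N_h/N and N = 2040:
  stratum Small: (660/2040)²·129.3²/150 = 11.6663
  stratum Medium: (1120/2040)²·49.0²/59 = 12.2664
  stratum Large: (260/2040)²·83.2²/37 = 3.039
V̂(ȳ_st) = 26.9717
SE(ȳ_st) = √26.9717 = 5.19343

ȳ_st ≈ 334.283, SE ≈ 5.19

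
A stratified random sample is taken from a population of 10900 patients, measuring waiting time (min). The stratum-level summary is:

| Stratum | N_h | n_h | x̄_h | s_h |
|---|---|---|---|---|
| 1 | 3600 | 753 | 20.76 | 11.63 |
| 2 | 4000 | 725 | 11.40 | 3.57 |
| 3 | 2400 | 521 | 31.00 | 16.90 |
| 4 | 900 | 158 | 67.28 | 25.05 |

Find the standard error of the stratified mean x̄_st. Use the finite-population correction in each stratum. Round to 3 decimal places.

V̂(x̄_st) = Σ W_h² (1 − n_h/N_h) s_h²/n_h, with W_h = N_h/N and N = 10900:
  stratum 1: (3600/10900)²·(1 − 753/3600)·11.63²/753 = 0.0154954
  stratum 2: (4000/10900)²·(1 − 725/4000)·3.57²/725 = 0.00193828
  stratum 3: (2400/10900)²·(1 − 521/2400)·16.90²/521 = 0.0208075
  stratum 4: (900/10900)²·(1 − 158/900)·25.05²/158 = 0.022323
V̂(x̄_st) = 0.0605641
SE(x̄_st) = √0.0605641 = 0.246098

SE(x̄_st) ≈ 0.246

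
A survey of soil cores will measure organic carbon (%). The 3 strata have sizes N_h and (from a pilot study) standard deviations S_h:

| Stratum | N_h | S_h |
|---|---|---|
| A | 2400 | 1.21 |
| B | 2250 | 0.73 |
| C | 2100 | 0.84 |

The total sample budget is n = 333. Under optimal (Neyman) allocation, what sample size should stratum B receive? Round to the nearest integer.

Neyman allocation: n_h = n · N_h S_h / Σ N_i S_i, with n = 333.
  stratum A: N_h·S_h = 2400·1.21 = 2904.00
  stratum B: N_h·S_h = 2250·0.73 = 1642.50
  stratum C: N_h·S_h = 2100·0.84 = 1764.00
Σ N_h S_h = 6310.50
n for stratum B = 333·1642.50/6310.50 = 86.673 → 87

87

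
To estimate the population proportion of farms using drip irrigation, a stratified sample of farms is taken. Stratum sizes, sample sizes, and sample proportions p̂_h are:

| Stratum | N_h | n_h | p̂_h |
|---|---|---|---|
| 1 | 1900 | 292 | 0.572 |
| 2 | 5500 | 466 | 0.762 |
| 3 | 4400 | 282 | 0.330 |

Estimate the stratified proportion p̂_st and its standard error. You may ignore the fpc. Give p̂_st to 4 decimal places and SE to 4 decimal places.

N = 11800; stratum weights W_h = N_h/N.
p̂_st = Σ W_h p̂_h = (1900·0.572 + 5500·0.762 + 4400·0.330)/11800 = 0.57032
V̂(p̂_st) = Σ W_h² p̂_h(1−p̂_h)/(n_h−1):
  stratum 1: (1900/11800)²·0.572·0.428/291 = 2.18117e-05
  stratum 2: (5500/11800)²·0.762·0.238/465 = 8.47306e-05
  stratum 3: (4400/11800)²·0.330·0.670/281 = 0.000109402
V̂(p̂_st) = 0.000215944; SE = √V̂ = 0.014695

p̂_st ≈ 0.5703, SE ≈ 0.0147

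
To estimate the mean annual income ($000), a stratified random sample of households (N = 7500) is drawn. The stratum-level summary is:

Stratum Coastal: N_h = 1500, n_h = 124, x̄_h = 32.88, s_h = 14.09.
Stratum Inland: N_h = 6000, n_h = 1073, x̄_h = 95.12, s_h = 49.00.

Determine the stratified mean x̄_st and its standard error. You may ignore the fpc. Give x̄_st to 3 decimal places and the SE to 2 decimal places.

x̄_st = Σ W_h x̄_h = (1500·32.88 + 6000·95.12)/7500 = 82.67200
V̂(x̄_st) = Σ W_h² s_h²/n_h, with W_h = N_h/N and N = 7500:
  stratum Coastal: (1500/7500)²·14.09²/124 = 0.0640413
  stratum Inland: (6000/7500)²·49.00²/1073 = 1.4321
V̂(x̄_st) = 1.49614
SE(x̄_st) = √1.49614 = 1.22317

x̄_st ≈ 82.672, SE ≈ 1.22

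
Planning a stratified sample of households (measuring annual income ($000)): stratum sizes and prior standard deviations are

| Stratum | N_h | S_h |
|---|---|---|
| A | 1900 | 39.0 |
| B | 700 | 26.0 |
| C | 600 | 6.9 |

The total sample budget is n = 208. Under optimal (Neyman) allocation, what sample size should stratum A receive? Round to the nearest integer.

160

Neyman allocation: n_h = n · N_h S_h / Σ N_i S_i, with n = 208.
  stratum A: N_h·S_h = 1900·39.0 = 74100.00
  stratum B: N_h·S_h = 700·26.0 = 18200.00
  stratum C: N_h·S_h = 600·6.9 = 4140.00
Σ N_h S_h = 96440.00
n for stratum A = 208·74100.00/96440.00 = 159.818 → 160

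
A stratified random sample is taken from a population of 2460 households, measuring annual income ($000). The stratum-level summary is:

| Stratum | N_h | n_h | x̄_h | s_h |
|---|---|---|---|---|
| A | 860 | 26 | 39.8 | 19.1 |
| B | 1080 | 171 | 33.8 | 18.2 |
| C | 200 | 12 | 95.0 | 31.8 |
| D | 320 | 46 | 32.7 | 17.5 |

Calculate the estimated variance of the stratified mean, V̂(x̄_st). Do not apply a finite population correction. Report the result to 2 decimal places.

V̂(x̄_st) = Σ W_h² s_h²/n_h, with W_h = N_h/N and N = 2460:
  stratum A: (860/2460)²·19.1²/26 = 1.71483
  stratum B: (1080/2460)²·18.2²/171 = 0.373357
  stratum C: (200/2460)²·31.8²/12 = 0.55701
  stratum D: (320/2460)²·17.5²/46 = 0.112654
V̂(x̄_st) = 2.75785

V̂(x̄_st) ≈ 2.76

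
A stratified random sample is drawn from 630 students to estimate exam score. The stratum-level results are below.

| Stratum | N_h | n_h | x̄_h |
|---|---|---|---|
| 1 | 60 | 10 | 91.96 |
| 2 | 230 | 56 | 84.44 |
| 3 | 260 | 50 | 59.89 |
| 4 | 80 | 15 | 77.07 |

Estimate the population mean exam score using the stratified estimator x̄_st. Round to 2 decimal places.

x̄_st ≈ 74.09

N = Σ N_h = 630. Stratum weights W_h = N_h/N.
x̄_st = (60·91.96 + 230·84.44 + 260·59.89 + 80·77.07) / 630 = 74.0886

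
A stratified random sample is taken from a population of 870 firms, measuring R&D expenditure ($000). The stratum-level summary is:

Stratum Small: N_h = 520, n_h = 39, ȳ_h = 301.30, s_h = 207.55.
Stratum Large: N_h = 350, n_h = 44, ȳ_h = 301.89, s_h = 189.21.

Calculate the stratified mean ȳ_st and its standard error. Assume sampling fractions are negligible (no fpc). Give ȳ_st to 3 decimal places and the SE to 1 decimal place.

ȳ_st = Σ W_h ȳ_h = (520·301.30 + 350·301.89)/870 = 301.53736
V̂(ȳ_st) = Σ W_h² s_h²/n_h, with W_h = N_h/N and N = 870:
  stratum Small: (520/870)²·207.55²/39 = 394.593
  stratum Large: (350/870)²·189.21²/44 = 131.684
V̂(ȳ_st) = 526.277
SE(ȳ_st) = √526.277 = 22.9407

ȳ_st ≈ 301.537, SE ≈ 22.9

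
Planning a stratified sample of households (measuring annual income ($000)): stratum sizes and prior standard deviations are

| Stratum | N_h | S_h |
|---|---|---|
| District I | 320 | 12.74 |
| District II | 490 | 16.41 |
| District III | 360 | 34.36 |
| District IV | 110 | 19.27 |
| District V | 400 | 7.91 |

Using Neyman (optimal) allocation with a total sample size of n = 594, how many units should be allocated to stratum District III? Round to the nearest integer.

247

Neyman allocation: n_h = n · N_h S_h / Σ N_i S_i, with n = 594.
  stratum District I: N_h·S_h = 320·12.74 = 4076.80
  stratum District II: N_h·S_h = 490·16.41 = 8040.90
  stratum District III: N_h·S_h = 360·34.36 = 12369.60
  stratum District IV: N_h·S_h = 110·19.27 = 2119.70
  stratum District V: N_h·S_h = 400·7.91 = 3164.00
Σ N_h S_h = 29771.00
n for stratum District III = 594·12369.60/29771.00 = 246.802 → 247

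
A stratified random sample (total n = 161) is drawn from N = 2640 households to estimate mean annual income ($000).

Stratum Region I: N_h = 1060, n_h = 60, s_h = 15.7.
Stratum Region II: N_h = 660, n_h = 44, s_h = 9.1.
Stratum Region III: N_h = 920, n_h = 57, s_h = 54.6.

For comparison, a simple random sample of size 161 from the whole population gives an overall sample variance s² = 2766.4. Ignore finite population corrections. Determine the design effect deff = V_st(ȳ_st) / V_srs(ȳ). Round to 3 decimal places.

deff ≈ 0.415

V̂(ȳ_st) = Σ W_h² s_h²/n_h, with W_h = N_h/N and N = 2640:
  stratum Region I: (1060/2640)²·15.7²/60 = 0.662296
  stratum Region II: (660/2640)²·9.1²/44 = 0.117628
  stratum Region III: (920/2640)²·54.6²/57 = 6.35153
V_st = 7.13145
V_srs = s²/n = 2766.4/161 = 17.1826
deff = V_st / V_srs = 7.13145/17.1826 = 0.4150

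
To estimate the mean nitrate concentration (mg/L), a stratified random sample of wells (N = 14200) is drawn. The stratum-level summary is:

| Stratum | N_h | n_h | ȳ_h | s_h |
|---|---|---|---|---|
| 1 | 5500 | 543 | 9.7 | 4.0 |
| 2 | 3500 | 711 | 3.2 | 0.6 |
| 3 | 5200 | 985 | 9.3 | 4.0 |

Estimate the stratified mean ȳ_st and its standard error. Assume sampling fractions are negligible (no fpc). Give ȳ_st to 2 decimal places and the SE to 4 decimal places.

ȳ_st = Σ W_h ȳ_h = (5500·9.7 + 3500·3.2 + 5200·9.3)/14200 = 7.95141
V̂(ȳ_st) = Σ W_h² s_h²/n_h, with W_h = N_h/N and N = 14200:
  stratum 1: (5500/14200)²·4.0²/543 = 0.00442047
  stratum 2: (3500/14200)²·0.6²/711 = 3.07604e-05
  stratum 3: (5200/14200)²·4.0²/985 = 0.00217828
V̂(ȳ_st) = 0.00662951
SE(ȳ_st) = √0.00662951 = 0.0814218

ȳ_st ≈ 7.95, SE ≈ 0.0814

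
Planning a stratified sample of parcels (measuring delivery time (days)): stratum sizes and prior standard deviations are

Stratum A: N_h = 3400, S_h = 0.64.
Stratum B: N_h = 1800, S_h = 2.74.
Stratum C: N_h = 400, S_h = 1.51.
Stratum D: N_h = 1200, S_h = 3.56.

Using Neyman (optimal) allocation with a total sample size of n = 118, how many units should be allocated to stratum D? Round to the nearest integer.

42

Neyman allocation: n_h = n · N_h S_h / Σ N_i S_i, with n = 118.
  stratum A: N_h·S_h = 3400·0.64 = 2176.00
  stratum B: N_h·S_h = 1800·2.74 = 4932.00
  stratum C: N_h·S_h = 400·1.51 = 604.00
  stratum D: N_h·S_h = 1200·3.56 = 4272.00
Σ N_h S_h = 11984.00
n for stratum D = 118·4272.00/11984.00 = 42.064 → 42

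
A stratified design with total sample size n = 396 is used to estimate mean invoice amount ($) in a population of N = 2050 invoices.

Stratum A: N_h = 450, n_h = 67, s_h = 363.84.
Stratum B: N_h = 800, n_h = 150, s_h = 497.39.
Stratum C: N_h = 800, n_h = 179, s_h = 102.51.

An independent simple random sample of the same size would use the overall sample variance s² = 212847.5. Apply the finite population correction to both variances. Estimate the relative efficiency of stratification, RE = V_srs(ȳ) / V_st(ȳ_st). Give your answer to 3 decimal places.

RE ≈ 1.485

V̂(ȳ_st) = Σ W_h² (1 − n_h/N_h) s_h²/n_h, with W_h = N_h/N and N = 2050:
  stratum A: (450/2050)²·(1 − 67/450)·363.84²/67 = 81.0307
  stratum B: (800/2050)²·(1 − 150/800)·497.39²/150 = 204.079
  stratum C: (800/2050)²·(1 − 179/800)·102.51²/179 = 6.9399
V_st = 292.05
V_srs = (1 − 396/2050)·212847.5/396 = 433.666
Relative efficiency = V_srs / V_st = 433.666/292.05 = 1.4849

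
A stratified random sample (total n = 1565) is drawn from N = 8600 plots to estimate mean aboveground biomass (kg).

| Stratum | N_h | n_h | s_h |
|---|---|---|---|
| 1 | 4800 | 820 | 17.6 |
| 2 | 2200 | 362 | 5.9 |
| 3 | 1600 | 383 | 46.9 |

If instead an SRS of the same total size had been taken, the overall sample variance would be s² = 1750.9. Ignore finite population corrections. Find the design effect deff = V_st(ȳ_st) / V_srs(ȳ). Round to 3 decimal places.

deff ≈ 0.288

V̂(ȳ_st) = Σ W_h² s_h²/n_h, with W_h = N_h/N and N = 8600:
  stratum 1: (4800/8600)²·17.6²/820 = 0.117678
  stratum 2: (2200/8600)²·5.9²/362 = 0.0062928
  stratum 3: (1600/8600)²·46.9²/383 = 0.198788
V_st = 0.322759
V_srs = s²/n = 1750.9/1565 = 1.11879
deff = V_st / V_srs = 0.322759/1.11879 = 0.2885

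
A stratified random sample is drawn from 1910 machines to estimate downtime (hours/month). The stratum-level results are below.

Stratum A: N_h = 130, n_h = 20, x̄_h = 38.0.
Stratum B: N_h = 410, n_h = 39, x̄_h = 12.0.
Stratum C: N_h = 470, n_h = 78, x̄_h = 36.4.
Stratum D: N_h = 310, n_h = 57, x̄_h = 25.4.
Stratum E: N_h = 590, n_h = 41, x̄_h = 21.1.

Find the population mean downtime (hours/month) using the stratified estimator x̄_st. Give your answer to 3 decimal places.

x̄_st ≈ 24.760

N = Σ N_h = 1910. Stratum weights W_h = N_h/N.
x̄_st = (130·38.0 + 410·12.0 + 470·36.4 + 310·25.4 + 590·21.1) / 1910 = 24.75969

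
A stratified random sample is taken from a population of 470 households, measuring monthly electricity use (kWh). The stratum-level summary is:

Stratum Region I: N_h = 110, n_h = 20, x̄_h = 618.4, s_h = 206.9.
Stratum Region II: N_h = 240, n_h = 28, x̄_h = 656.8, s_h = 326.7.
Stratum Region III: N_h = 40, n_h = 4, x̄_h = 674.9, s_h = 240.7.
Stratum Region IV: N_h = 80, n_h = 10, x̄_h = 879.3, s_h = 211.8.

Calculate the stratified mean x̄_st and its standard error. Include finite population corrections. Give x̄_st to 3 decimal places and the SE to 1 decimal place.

x̄_st ≈ 687.226, SE ≈ 34.4

x̄_st = Σ W_h x̄_h = (110·618.4 + 240·656.8 + 40·674.9 + 80·879.3)/470 = 687.22553
V̂(x̄_st) = Σ W_h² (1 − n_h/N_h) s_h²/n_h, with W_h = N_h/N and N = 470:
  stratum Region I: (110/470)²·(1 − 20/110)·206.9²/20 = 95.9247
  stratum Region II: (240/470)²·(1 − 28/240)·326.7²/28 = 877.994
  stratum Region III: (40/470)²·(1 − 4/40)·240.7²/4 = 94.4189
  stratum Region IV: (80/470)²·(1 − 10/80)·211.8²/10 = 113.722
V̂(x̄_st) = 1182.06
SE(x̄_st) = √1182.06 = 34.3811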